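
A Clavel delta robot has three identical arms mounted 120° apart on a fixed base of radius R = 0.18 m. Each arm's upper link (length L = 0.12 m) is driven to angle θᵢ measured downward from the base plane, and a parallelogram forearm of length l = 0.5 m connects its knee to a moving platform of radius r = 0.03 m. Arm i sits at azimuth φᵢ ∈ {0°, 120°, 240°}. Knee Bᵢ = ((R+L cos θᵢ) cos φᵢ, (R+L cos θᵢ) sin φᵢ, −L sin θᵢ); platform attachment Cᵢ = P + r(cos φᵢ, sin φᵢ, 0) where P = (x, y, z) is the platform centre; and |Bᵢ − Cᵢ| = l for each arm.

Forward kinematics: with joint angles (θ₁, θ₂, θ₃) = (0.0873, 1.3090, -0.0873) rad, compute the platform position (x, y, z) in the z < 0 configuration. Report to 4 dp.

O1 = (0.2695·cos0.0°, 0.2695·sin0.0°, -0.0105) = (0.2695, 0.0000, -0.0105)
O2 = (0.1811·cos120.0°, 0.1811·sin120.0°, -0.1159) = (-0.0905, 0.1568, -0.1159)
O3 = (0.2695·cos240.0°, 0.2695·sin240.0°, 0.0105) = (-0.1348, -0.2334, 0.0105)
subtract pairs → two planes through P
linear system: -0.7201x+0.3136y = -0.0265−-0.2109z; -0.8086x+-0.4669y = 0.0000−0.0419z
det = 0.5898;  x = 0.0210+-0.1447z,  y = -0.0364+0.3402z
quadratic in z: (1.1367)z²+(0.0681)z+(-0.1868)=0, √Δ=0.9241 → z ∈ {-0.4364, 0.3765}; z = -0.4364 (taking z<0)
x = 0.0842, y = -0.1849

(0.0842, -0.1849, -0.4364)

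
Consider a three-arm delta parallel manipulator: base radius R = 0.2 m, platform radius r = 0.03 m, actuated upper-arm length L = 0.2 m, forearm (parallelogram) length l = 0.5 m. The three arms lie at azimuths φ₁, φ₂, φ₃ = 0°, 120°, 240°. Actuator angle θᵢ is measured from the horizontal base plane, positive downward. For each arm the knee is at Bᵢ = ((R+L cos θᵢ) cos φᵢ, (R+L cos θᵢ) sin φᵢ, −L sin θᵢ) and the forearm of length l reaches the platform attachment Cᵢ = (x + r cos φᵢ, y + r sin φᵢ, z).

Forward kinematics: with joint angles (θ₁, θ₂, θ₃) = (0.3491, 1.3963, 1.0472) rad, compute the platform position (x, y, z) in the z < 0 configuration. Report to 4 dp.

centre 1 = (0.3579·cos0.0°, 0.3579·sin0.0°, -0.0684) = (0.3579, 0.0000, -0.0684)
arm 2 at φ=120.0°: e+L cos θ2 = 0.2047;  centre 2 = (-0.1024, 0.1773, -0.1970)
arm 3 at φ=240.0°: e+L cos θ3 = 0.2700;  centre 3 = (-0.1350, -0.2338, -0.1732)
subtract pairs → two planes through P
plane₁₂: -0.9206x+0.3546y+-0.2571z = -0.0521
det = 0.7801;  x = 0.0448+-0.2494z,  y = -0.0306+0.0776z
quadratic in z: (1.0682)z²+(0.2883)z+(-0.1463)=0, √Δ=0.8417 → z ∈ {-0.5289, 0.2590}; z = -0.5289 (taking z<0)
x = 0.1767, y = -0.0716

(0.1767, -0.0716, -0.5289)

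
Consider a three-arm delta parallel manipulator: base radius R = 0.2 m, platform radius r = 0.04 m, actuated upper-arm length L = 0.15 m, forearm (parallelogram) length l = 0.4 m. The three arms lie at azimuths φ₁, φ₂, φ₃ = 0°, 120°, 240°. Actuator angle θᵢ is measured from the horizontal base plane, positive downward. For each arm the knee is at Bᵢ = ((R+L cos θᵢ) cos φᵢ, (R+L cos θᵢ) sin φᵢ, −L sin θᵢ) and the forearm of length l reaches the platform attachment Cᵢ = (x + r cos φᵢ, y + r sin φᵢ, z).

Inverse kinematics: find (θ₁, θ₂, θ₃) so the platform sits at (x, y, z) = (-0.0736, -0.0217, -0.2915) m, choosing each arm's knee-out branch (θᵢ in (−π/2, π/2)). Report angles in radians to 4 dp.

θ₁ = 0.6980, θ₂ = 0.1741, θ₃ = -0.0873

arm 1 (φ=0.0°): x'=-0.0736, y'=-0.0217
  e−x'=0.2336;  (l²−L²−(e−x')²−y'²−z²)/2L = -0.0084
  √(A²+B²)=0.3736;  θ1 = -0.8952+1.5932 ≈ 0.6980
arm 2 (φ=120.0°): x'=0.0180, y'=0.0746
  e−x'=0.1420;  (l²−L²−(e−x')²−y'²−z²)/2L = 0.0893
  γ=atan2(-0.2915,0.1420)=-1.1175;  ψ=arccos(0.2755)=1.2916;  θ2=γ+ψ≈0.1741
arm 3 (φ=240.0°): x'=0.0556, y'=-0.0529
  e−x'=0.1044;  (l²−L²−(e−x')²−y'²−z²)/2L = 0.1294
  γ=atan2(-0.2915,0.1044)=-1.2269;  ψ=arccos(0.4180)=1.1395;  θ3=γ+ψ≈-0.0873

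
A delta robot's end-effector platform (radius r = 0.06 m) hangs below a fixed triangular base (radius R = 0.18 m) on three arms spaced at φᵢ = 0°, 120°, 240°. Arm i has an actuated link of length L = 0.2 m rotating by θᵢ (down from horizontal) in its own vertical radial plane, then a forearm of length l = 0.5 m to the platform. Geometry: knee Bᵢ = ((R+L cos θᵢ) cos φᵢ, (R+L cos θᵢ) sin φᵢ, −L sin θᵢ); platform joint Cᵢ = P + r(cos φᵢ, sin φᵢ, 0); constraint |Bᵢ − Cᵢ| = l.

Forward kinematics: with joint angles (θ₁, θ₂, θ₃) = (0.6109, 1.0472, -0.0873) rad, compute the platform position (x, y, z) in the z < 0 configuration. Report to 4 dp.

O1 = (0.2838·cos0.0°, 0.2838·sin0.0°, -0.1147) = (0.2838, 0.0000, -0.1147)
φ2=120.0°: virtual centre (-0.1100, 0.1905, -0.1732), radius l
φ3=240.0°: virtual centre (-0.1596, -0.2765, 0.0174), radius l
subtract pairs → two planes through P
linear system: -0.7877x+0.3811y = -0.0153−-0.1170z; -0.8869x+-0.5529y = 0.0085−0.2643z
det = 0.7735;  x = 0.0068+0.0466z,  y = -0.0262+0.4033z
quadratic in z: (1.1648)z²+(0.1825)z+(-0.1594)=0, √Δ=0.8809 → z ∈ {-0.4564, 0.2998}; z = -0.4564 (taking z<0)
x = -0.0145, y = -0.2103

(-0.0145, -0.2103, -0.4564)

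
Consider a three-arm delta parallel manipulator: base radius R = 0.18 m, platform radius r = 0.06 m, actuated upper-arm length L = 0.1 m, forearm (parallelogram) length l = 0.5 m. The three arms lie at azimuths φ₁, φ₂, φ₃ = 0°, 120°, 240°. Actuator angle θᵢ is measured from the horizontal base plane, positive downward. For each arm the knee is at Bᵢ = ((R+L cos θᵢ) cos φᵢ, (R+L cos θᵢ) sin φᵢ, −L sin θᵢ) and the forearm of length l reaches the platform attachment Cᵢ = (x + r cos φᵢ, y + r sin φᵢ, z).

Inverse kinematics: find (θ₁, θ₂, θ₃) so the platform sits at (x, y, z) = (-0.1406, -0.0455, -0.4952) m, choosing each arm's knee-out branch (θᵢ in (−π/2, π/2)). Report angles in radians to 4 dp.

θ₁ = 1.2213, θ₂ = 0.5232, θ₃ = 0.1741

φ1=0.0° → target in arm frame (-0.1406, -0.0455)
  A=0.2606, B=-0.4952, C=(l²−L²−A²−y'²−z²)/(2L)=-0.3760
  γ=atan2(-0.4952,0.2606)=-1.0864;  ψ=arccos(-0.6720)=2.3077;  θ1=γ+ψ≈1.2213
arm 2 (φ=120.0°): x'=0.0309, y'=0.1445
  e−x'=0.0891;  (l²−L²−(e−x')²−y'²−z²)/2L = -0.1702
  θ2 = atan2(B,A) + arccos(C/0.5032) = 0.5232
φ3=240.0° → target in arm frame (0.1097, -0.0990)
  e−x'=0.0103;  (l²−L²−(e−x')²−y'²−z²)/2L = -0.0757
  √(A²+B²)=0.4953;  θ3 = -1.5500+1.7242 ≈ 0.1741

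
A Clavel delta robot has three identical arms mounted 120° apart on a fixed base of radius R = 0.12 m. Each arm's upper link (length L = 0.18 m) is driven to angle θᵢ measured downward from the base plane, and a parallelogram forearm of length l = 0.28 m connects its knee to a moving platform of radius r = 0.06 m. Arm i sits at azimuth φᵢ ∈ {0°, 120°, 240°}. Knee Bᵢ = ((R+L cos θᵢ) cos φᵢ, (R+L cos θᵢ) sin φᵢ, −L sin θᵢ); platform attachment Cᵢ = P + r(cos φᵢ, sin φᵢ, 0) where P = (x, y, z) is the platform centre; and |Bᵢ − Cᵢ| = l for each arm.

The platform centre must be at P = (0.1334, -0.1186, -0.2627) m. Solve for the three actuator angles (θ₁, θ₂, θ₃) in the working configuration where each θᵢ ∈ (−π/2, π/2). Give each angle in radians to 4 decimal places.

θ₁ = 0.1748, θ₂ = 1.3963, θ₃ = 0.6978

rotate P by −φ1: (0.1334, -0.1186, -0.2627)
  A=-0.0734, B=-0.2627, C=(l²−L²−A²−y'²−z²)/(2L)=-0.1180
  γ=atan2(-0.2627,-0.0734)=-1.8433;  ψ=arccos(-0.4325)=2.0180;  θ1=γ+ψ≈0.1748
φ2=120.0° → target in arm frame (-0.1694, -0.0562)
  A cos θ + B sin θ = C:  0.2294·cos θ + -0.2627·sin θ = -0.2189
  √(A²+B²)=0.3488;  θ2 = -0.8529+2.2493 ≈ 1.3963
φ3=240.0° → target in arm frame (0.0360, 0.1748)
  A cos θ + B sin θ = C:  0.0240·cos θ + -0.2627·sin θ = -0.1504
  θ3 = atan2(B,A) + arccos(C/0.2638) = 0.6978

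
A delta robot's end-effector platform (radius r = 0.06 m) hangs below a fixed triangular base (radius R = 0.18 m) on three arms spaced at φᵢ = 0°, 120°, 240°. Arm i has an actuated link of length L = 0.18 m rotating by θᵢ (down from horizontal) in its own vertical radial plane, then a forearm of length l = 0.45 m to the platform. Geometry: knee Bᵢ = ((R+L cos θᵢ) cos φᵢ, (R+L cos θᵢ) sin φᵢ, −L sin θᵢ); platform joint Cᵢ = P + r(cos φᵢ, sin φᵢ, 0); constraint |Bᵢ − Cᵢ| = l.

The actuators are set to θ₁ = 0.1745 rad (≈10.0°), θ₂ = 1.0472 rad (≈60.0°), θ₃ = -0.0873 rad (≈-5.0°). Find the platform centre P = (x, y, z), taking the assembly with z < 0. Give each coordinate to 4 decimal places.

centre 1 = (0.2973·cos0.0°, 0.2973·sin0.0°, -0.0313) = (0.2973, 0.0000, -0.0313)
centre 2 = (0.2100·cos120.0°, 0.2100·sin120.0°, -0.1559) = (-0.1050, 0.1819, -0.1559)
arm 3 at φ=240.0°: (R−r)+L cos θ3 = 0.2993;  centre 3 = (-0.1497, -0.2592, 0.0157)
subtract pairs → two planes through P
plane₁₂: -0.8045x+0.3637y+-0.2493z = -0.0209
det = 0.7422;  x = 0.0144+-0.1281z,  y = -0.0258+0.4020z
quadratic in z: (1.1780)z²+(0.1143)z+(-0.1208)=0, √Δ=0.7632 → z ∈ {-0.3724, 0.2754}; z = -0.3724 (taking z<0)
x = 0.0621, y = -0.1755

(0.0621, -0.1755, -0.3724)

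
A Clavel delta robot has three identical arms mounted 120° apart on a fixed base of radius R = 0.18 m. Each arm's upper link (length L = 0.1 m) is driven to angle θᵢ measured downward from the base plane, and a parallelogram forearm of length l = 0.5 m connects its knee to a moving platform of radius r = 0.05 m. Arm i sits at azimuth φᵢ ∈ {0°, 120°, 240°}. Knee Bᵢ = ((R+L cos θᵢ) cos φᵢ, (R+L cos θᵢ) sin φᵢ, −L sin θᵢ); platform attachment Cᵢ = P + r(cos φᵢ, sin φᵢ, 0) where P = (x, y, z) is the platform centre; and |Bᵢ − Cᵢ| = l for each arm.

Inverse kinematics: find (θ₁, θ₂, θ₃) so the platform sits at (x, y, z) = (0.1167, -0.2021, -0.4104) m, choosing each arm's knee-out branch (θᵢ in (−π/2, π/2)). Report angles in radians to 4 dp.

θ₁ = -0.3488, θ₂ = 1.3089, θ₃ = -0.3486

φ1=0.0° → target in arm frame (0.1167, -0.2021)
  e−x'=0.0133;  (l²−L²−(e−x')²−y'²−z²)/2L = 0.1528
  √(A²+B²)=0.4106;  θ1 = -1.5384+1.1896 ≈ -0.3488
rotate P by −φ2: (-0.2334, 0.0000, -0.4104)
  e−x'=0.3634;  (l²−L²−(e−x')²−y'²−z²)/2L = -0.3023
  √(A²+B²)=0.5482;  θ2 = -0.8461+2.1550 ≈ 1.3089
arm 3 (φ=240.0°): x'=0.1167, y'=0.2021
  A cos θ + B sin θ = C:  0.0133·cos θ + -0.4104·sin θ = 0.1527
  γ=atan2(-0.4104,0.0133)=-1.5383;  ψ=arccos(0.3719)=1.1897;  θ3=γ+ψ≈-0.3486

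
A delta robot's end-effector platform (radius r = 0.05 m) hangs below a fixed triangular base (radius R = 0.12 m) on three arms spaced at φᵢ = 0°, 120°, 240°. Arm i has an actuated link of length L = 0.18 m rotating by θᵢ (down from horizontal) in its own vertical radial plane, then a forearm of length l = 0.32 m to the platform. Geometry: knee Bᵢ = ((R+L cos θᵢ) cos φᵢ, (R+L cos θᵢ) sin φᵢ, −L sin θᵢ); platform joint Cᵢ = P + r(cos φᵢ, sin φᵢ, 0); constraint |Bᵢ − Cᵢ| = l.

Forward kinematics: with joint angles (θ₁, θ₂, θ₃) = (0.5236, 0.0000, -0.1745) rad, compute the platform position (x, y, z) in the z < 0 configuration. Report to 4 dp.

φ1=0.0°: virtual centre (0.2259, 0.0000, -0.0900), radius l
φ2=120.0°: virtual centre (-0.1250, 0.2165, 0.0000), radius l
centre 3 = (0.2473·cos240.0°, 0.2473·sin240.0°, 0.0313) = (-0.1236, -0.2141, 0.0313)
subtract pairs → two planes through P
linear system: -0.7018x+0.4330y = 0.0034−0.1800z; -0.6990x+-0.4283y = 0.0030−0.2425z
det = 0.6032;  x = -0.0045+0.3019z,  y = 0.0004+0.0735z
sphere 1 gives Az²+Bz+C=0 with A=1.0965, B=0.0409, C=-0.0412;  B²−4AC=0.1824;  roots -0.2134, 0.1761;  negative root z = -0.2134
x = -0.0690, y = -0.0153

(-0.0690, -0.0153, -0.2134)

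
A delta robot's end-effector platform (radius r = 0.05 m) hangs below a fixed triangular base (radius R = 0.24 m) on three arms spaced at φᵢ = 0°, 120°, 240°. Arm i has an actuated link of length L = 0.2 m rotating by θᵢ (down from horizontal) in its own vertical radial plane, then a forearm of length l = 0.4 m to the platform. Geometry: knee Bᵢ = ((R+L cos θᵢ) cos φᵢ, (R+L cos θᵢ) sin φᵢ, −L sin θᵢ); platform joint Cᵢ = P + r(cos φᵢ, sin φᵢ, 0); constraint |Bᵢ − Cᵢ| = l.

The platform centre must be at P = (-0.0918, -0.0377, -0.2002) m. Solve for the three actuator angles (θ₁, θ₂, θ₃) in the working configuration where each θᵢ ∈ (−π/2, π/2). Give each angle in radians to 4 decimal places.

rotate P by −φ1: (-0.0918, -0.0377, -0.2002)
  e−x'=0.2818;  (l²−L²−(e−x')²−y'²−z²)/2L = -0.0023
  θ1 = atan2(B,A) + arccos(C/0.3457) = 0.9597
arm 2 (φ=120.0°): x'=0.0133, y'=0.0984
  e−x'=0.1767;  (l²−L²−(e−x')²−y'²−z²)/2L = 0.0975
  √(A²+B²)=0.2671;  θ2 = -0.8475+1.1970 ≈ 0.3495
φ3=240.0° → target in arm frame (0.0785, -0.0607)
  e−x'=0.1115;  (l²−L²−(e−x')²−y'²−z²)/2L = 0.1596
  √(A²+B²)=0.2291;  θ3 = -1.0628+0.8005 ≈ -0.2623

θ₁ = 0.9597, θ₂ = 0.3495, θ₃ = -0.2623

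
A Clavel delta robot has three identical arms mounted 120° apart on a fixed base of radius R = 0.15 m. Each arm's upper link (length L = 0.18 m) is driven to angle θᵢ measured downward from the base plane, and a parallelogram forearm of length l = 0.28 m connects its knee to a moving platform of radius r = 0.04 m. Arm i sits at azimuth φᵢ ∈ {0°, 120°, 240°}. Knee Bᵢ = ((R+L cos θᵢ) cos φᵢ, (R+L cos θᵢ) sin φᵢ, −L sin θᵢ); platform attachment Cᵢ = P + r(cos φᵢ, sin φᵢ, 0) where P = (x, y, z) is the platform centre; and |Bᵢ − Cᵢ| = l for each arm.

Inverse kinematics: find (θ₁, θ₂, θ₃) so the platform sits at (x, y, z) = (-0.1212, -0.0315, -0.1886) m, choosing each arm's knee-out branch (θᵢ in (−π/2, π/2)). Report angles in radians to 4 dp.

φ1=0.0° → target in arm frame (-0.1212, -0.0315)
  A cos θ + B sin θ = C:  0.2312·cos θ + -0.1886·sin θ = -0.1223
  θ1 = atan2(B,A) + arccos(C/0.2984) = 1.3087
φ2=120.0° → target in arm frame (0.0333, 0.1207)
  e−x'=0.0767;  (l²−L²−(e−x')²−y'²−z²)/2L = -0.0278
  γ=atan2(-0.1886,0.0767)=-1.1846;  ψ=arccos(-0.1367)=1.7080;  θ2=γ+ψ≈0.5233
φ3=240.0° → target in arm frame (0.0879, -0.0892)
  A=0.0221, B=-0.1886, C=(l²−L²−A²−y'²−z²)/(2L)=0.0055
  γ=atan2(-0.1886,0.0221)=-1.4540;  ψ=arccos(0.0290)=1.5418;  θ3=γ+ψ≈0.0878

θ₁ = 1.3087, θ₂ = 0.5233, θ₃ = 0.0878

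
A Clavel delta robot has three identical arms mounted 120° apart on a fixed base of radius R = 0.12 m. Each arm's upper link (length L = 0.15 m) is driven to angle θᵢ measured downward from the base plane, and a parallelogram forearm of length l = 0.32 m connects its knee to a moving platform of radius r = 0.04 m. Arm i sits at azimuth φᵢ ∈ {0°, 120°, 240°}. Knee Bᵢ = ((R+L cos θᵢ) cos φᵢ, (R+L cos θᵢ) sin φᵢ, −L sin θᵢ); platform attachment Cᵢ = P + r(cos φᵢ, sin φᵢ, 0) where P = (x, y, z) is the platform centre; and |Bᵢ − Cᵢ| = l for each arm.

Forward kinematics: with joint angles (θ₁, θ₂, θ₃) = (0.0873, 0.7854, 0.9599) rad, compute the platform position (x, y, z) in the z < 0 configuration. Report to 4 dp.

(0.1132, 0.0261, -0.3101)

φ1=0.0°: virtual centre (0.2294, 0.0000, -0.0131), radius l
arm 2 at φ=120.0°: (R−r)+L cos θ2 = 0.1861;  S2 = (-0.0930, 0.1611, -0.1061)
φ3=240.0°: virtual centre (-0.0830, -0.1438, -0.1229), radius l
eliminate P² terms by subtracting sphere 1 from 2 and 3
plane₁₂: -0.6449x+0.3223y+-0.1860z = -0.0069
det = 0.3869;  x = 0.0136+-0.3212z,  y = 0.0057+-0.0657z
into |P−S₁|² = l²: 1.1075z² + 0.1640z + -0.0556 = 0;  Δ = 0.2733;  z = -0.3101 or 0.1620 → z<0 root = -0.3101
x = 0.1132, y = 0.0261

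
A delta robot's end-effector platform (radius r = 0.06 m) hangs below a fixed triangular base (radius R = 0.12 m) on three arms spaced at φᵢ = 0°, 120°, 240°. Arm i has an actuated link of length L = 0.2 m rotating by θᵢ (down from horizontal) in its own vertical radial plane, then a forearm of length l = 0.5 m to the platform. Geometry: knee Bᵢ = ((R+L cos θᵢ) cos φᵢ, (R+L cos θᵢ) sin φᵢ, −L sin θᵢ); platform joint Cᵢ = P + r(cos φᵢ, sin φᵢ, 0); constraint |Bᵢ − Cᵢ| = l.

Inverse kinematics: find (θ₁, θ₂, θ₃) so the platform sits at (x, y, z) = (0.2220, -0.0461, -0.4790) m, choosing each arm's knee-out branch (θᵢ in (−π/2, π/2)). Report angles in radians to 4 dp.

rotate P by −φ1: (0.2220, -0.0461, -0.4790)
  A cos θ + B sin θ = C:  -0.1620·cos θ + -0.4790·sin θ = -0.1195
  θ1 = atan2(B,A) + arccos(C/0.5057) = -0.0875
φ2=120.0° → target in arm frame (-0.1509, -0.1692)
  e−x'=0.2109;  (l²−L²−(e−x')²−y'²−z²)/2L = -0.2314
  √(A²+B²)=0.5234;  θ2 = -1.1560+2.0288 ≈ 0.8728
rotate P by −φ3: (-0.0711, 0.2153, -0.4790)
  A cos θ + B sin θ = C:  0.1311·cos θ + -0.4790·sin θ = -0.2074
  √(A²+B²)=0.4966;  θ3 = -1.3037+2.0017 ≈ 0.6981

θ₁ = -0.0875, θ₂ = 0.8728, θ₃ = 0.6981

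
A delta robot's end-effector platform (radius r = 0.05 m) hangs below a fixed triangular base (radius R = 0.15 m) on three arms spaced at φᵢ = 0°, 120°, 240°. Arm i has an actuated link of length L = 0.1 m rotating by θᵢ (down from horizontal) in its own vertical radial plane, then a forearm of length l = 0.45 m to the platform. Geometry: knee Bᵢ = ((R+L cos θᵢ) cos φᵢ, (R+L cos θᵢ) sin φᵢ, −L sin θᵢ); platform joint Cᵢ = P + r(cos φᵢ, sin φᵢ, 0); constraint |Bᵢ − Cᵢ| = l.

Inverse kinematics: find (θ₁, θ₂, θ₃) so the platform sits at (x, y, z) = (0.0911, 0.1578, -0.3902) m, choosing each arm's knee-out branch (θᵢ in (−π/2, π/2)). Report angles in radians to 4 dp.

φ1=0.0° → target in arm frame (0.0911, 0.1578)
  A=0.0089, B=-0.3902, C=(l²−L²−A²−y'²−z²)/(2L)=0.0763
  θ1 = atan2(B,A) + arccos(C/0.3903) = -0.1740
arm 2 (φ=120.0°): x'=0.0911, y'=-0.1578
  A cos θ + B sin θ = C:  0.0089·cos θ + -0.3902·sin θ = 0.0763
  √(A²+B²)=0.3903;  θ2 = -1.5480+1.3740 ≈ -0.1740
arm 3 (φ=240.0°): x'=-0.1822, y'=0.0000
  A cos θ + B sin θ = C:  0.2822·cos θ + -0.3902·sin θ = -0.1970
  γ=atan2(-0.3902,0.2822)=-0.9446;  ψ=arccos(-0.4091)=1.9922;  θ3=γ+ψ≈1.0476

θ₁ = -0.1740, θ₂ = -0.1740, θ₃ = 1.0476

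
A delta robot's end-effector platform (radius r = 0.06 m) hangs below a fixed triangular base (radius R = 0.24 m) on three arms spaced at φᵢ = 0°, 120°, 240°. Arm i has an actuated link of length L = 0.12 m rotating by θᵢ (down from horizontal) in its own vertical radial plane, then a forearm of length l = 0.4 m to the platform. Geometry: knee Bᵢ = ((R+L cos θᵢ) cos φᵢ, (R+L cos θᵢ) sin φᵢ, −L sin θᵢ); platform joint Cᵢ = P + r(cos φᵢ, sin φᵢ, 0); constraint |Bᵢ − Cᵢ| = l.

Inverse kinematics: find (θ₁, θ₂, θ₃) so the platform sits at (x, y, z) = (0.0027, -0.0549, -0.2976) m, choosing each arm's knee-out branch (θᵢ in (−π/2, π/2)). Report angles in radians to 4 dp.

rotate P by −φ1: (0.0027, -0.0549, -0.2976)
  A=0.1773, B=-0.2976, C=(l²−L²−A²−y'²−z²)/(2L)=0.0941
  γ=atan2(-0.2976,0.1773)=-1.0335;  ψ=arccos(0.2717)=1.2957;  θ1=γ+ψ≈0.2622
arm 2 (φ=120.0°): x'=-0.0489, y'=0.0251
  e−x'=0.2289;  (l²−L²−(e−x')²−y'²−z²)/2L = 0.0167
  √(A²+B²)=0.3754;  θ2 = -0.9152+1.5263 ≈ 0.6111
arm 3 (φ=240.0°): x'=0.0462, y'=0.0298
  A cos θ + B sin θ = C:  0.1338·cos θ + -0.2976·sin θ = 0.1593
  γ=atan2(-0.2976,0.1338)=-1.1483;  ψ=arccos(0.4883)=1.0606;  θ3=γ+ψ≈-0.0877

θ₁ = 0.2622, θ₂ = 0.6111, θ₃ = -0.0877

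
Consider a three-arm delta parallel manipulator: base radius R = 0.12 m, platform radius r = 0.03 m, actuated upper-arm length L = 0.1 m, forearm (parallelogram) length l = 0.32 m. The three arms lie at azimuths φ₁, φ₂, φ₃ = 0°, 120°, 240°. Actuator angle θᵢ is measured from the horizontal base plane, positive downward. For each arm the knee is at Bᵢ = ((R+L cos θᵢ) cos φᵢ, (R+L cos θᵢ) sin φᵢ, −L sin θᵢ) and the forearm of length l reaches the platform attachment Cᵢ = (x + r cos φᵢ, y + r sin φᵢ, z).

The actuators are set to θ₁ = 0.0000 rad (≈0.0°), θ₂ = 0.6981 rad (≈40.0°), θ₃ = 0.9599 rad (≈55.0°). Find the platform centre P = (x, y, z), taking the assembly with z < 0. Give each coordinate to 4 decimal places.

(0.0948, 0.0294, -0.3041)

φ1=0.0°: virtual centre (0.1900, 0.0000, 0.0000), radius l
S2 = (0.1666·cos120.0°, 0.1666·sin120.0°, -0.0643) = (-0.0833, 0.1443, -0.0643)
φ3=240.0°: virtual centre (-0.0737, -0.1276, -0.0819), radius l
eliminate P² terms by subtracting sphere 1 from 2 and 3
[-0.5466 0.2886 -0.1286]·P = -0.0042;  [-0.5274 -0.2552 -0.1638]·P = -0.0077
Cramer: x(z) = 0.0113-0.2746z;  y(z) = 0.0068-0.0746z
quadratic in z: (1.0809)z²+(0.0971)z+(-0.0704)=0, √Δ=0.5603 → z ∈ {-0.3041, 0.2142}; z = -0.3041 (taking z<0)
x = 0.0948, y = 0.0294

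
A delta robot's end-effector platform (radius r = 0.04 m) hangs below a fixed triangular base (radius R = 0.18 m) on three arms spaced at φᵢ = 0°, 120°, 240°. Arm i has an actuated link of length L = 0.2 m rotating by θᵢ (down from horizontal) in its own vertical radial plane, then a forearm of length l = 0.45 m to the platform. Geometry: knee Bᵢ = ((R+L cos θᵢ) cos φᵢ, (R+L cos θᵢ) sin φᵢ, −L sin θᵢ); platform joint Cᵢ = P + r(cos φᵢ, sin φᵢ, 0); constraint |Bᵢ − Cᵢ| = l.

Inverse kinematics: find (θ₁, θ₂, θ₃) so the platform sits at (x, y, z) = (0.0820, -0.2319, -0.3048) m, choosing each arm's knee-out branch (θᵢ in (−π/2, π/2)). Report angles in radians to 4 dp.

arm 1 (φ=0.0°): x'=0.0820, y'=-0.2319
  e−x'=0.0580;  (l²−L²−(e−x')²−y'²−z²)/2L = 0.0311
  √(A²+B²)=0.3103;  θ1 = -1.3828+1.4703 ≈ 0.0875
φ2=120.0° → target in arm frame (-0.2418, 0.0449)
  A cos θ + B sin θ = C:  0.3818·cos θ + -0.3048·sin θ = -0.1955
  γ=atan2(-0.3048,0.3818)=-0.6737;  ψ=arccos(-0.4002)=1.9826;  θ2=γ+ψ≈1.3089
arm 3 (φ=240.0°): x'=0.1598, y'=0.1870
  A=-0.0198, B=-0.3048, C=(l²−L²−A²−y'²−z²)/(2L)=0.0856
  √(A²+B²)=0.3054;  θ3 = -1.6358+1.2867 ≈ -0.3491

θ₁ = 0.0875, θ₂ = 1.3089, θ₃ = -0.3491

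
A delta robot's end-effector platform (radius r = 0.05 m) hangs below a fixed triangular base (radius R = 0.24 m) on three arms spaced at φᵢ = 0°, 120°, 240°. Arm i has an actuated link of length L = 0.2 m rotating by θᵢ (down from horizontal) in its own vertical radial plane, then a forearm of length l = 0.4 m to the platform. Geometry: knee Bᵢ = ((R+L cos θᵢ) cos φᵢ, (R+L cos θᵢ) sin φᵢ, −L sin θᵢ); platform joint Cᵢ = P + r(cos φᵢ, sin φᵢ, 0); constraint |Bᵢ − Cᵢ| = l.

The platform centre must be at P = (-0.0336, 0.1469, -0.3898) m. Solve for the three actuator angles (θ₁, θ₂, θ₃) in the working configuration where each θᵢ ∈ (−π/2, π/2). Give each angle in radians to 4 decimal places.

rotate P by −φ1: (-0.0336, 0.1469, -0.3898)
  e−x'=0.2236;  (l²−L²−(e−x')²−y'²−z²)/2L = -0.2588
  θ1 = atan2(B,A) + arccos(C/0.4494) = 1.1345
φ2=120.0° → target in arm frame (0.1440, -0.0444)
  A cos θ + B sin θ = C:  0.0460·cos θ + -0.3898·sin θ = -0.0901
  θ2 = atan2(B,A) + arccos(C/0.3925) = 0.3489
arm 3 (φ=240.0°): x'=-0.1104, y'=-0.1025
  e−x'=0.3004;  (l²−L²−(e−x')²−y'²−z²)/2L = -0.3318
  √(A²+B²)=0.4921;  θ3 = -0.9142+2.3106 ≈ 1.3965

θ₁ = 1.1345, θ₂ = 0.3489, θ₃ = 1.3965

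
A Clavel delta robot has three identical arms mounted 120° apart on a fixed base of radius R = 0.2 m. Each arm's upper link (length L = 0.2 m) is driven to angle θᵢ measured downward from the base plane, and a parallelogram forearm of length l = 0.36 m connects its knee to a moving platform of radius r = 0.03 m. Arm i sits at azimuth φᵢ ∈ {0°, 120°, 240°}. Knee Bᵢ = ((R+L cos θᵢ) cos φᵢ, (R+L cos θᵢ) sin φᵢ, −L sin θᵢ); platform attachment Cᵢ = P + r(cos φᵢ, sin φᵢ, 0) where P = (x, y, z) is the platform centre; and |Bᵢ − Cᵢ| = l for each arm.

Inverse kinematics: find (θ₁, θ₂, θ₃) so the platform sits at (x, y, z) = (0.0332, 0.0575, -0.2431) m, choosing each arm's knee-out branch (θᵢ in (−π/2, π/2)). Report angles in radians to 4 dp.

arm 1 (φ=0.0°): x'=0.0332, y'=0.0575
  e−x'=0.1368;  (l²−L²−(e−x')²−y'²−z²)/2L = 0.0212
  θ1 = atan2(B,A) + arccos(C/0.2789) = 0.4365
rotate P by −φ2: (0.0332, -0.0575, -0.2431)
  e−x'=0.1368;  (l²−L²−(e−x')²−y'²−z²)/2L = 0.0212
  γ=atan2(-0.2431,0.1368)=-1.0582;  ψ=arccos(0.0760)=1.4947;  θ2=γ+ψ≈0.4365
φ3=240.0° → target in arm frame (-0.0664, 0.0000)
  A=0.2364, B=-0.2431, C=(l²−L²−A²−y'²−z²)/(2L)=-0.0635
  θ3 = atan2(B,A) + arccos(C/0.3391) = 0.9597

θ₁ = 0.4365, θ₂ = 0.4365, θ₃ = 0.9597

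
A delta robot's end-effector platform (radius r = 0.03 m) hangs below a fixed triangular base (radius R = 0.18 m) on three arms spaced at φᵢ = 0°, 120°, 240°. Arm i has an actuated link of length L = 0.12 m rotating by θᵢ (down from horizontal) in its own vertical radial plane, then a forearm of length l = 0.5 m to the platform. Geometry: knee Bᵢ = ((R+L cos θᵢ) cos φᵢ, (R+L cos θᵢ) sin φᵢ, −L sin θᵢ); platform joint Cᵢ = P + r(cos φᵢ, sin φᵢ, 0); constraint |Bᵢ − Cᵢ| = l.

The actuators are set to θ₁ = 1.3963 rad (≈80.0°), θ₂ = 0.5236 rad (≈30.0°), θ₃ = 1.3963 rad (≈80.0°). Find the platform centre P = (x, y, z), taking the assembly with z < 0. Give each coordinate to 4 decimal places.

(-0.0650, 0.1126, -0.5444)

φ1=0.0°: virtual centre (0.1708, 0.0000, -0.1182), radius l
O2 = (0.2539·cos120.0°, 0.2539·sin120.0°, -0.0600) = (-0.1270, 0.2199, -0.0600)
arm 3 at φ=240.0°: ρ3 = 0.1708;  O3 = (-0.0854, -0.1479, -0.1182)
eliminate P² terms by subtracting sphere 1 from 2 and 3
[-0.5956 0.4398 0.1164]·P = 0.0249;  [-0.5125 -0.2959 0.0000]·P = 0.0000
Cramer: x(z) = -0.0184+0.0857z;  y(z) = 0.0318-0.1485z
into |P−O₁|² = l²: 1.0294z² + 0.1945z + -0.1992 = 0;  Δ = 0.8581;  z = -0.5444 or 0.3555 → z<0 root = -0.5444
x = -0.0650, y = 0.1126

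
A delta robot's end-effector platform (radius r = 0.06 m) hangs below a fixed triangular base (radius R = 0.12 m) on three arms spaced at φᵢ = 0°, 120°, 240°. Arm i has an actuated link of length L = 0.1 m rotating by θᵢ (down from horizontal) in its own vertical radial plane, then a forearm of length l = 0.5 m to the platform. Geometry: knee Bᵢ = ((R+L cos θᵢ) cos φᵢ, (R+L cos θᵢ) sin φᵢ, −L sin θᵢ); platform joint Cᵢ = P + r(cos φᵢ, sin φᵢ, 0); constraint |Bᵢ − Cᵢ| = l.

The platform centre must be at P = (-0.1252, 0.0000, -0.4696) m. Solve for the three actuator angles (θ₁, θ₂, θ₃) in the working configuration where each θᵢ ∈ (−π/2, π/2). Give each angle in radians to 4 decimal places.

θ₁ = 0.5230, θ₂ = -0.0877, θ₃ = -0.0877

rotate P by −φ1: (-0.1252, 0.0000, -0.4696)
  A cos θ + B sin θ = C:  0.1852·cos θ + -0.4696·sin θ = -0.0741
  √(A²+B²)=0.5048;  θ1 = -1.1951+1.7182 ≈ 0.5230
arm 2 (φ=120.0°): x'=0.0626, y'=0.1084
  A=-0.0026, B=-0.4696, C=(l²−L²−A²−y'²−z²)/(2L)=0.0386
  √(A²+B²)=0.4696;  θ2 = -1.5763+1.4886 ≈ -0.0877
arm 3 (φ=240.0°): x'=0.0626, y'=-0.1084
  A=-0.0026, B=-0.4696, C=(l²−L²−A²−y'²−z²)/(2L)=0.0386
  θ3 = atan2(B,A) + arccos(C/0.4696) = -0.0877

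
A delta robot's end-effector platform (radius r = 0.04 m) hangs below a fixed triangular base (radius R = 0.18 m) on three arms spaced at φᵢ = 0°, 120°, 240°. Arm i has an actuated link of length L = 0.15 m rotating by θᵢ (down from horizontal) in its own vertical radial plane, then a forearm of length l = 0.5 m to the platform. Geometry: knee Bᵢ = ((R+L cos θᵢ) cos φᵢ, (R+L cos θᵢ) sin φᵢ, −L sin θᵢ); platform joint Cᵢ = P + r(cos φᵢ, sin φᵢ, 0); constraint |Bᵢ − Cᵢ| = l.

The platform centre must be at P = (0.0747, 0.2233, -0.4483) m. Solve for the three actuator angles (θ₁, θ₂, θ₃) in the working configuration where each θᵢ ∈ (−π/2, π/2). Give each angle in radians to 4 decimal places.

arm 1 (φ=0.0°): x'=0.0747, y'=0.2233
  A cos θ + B sin θ = C:  0.0653·cos θ + -0.4483·sin θ = -0.0920
  γ=atan2(-0.4483,0.0653)=-1.4262;  ψ=arccos(-0.2031)=1.7753;  θ1=γ+ψ≈0.3491
arm 2 (φ=120.0°): x'=0.1560, y'=-0.1763
  A cos θ + B sin θ = C:  -0.0160·cos θ + -0.4483·sin θ = -0.0161
  √(A²+B²)=0.4486;  θ2 = -1.6065+1.6067 ≈ 0.0001
rotate P by −φ3: (-0.2307, -0.0470, -0.4483)
  A=0.3707, B=-0.4483, C=(l²−L²−A²−y'²−z²)/(2L)=-0.3771
  √(A²+B²)=0.5817;  θ3 = -0.8798+2.2760 ≈ 1.3962

θ₁ = 0.3491, θ₂ = 0.0001, θ₃ = 1.3962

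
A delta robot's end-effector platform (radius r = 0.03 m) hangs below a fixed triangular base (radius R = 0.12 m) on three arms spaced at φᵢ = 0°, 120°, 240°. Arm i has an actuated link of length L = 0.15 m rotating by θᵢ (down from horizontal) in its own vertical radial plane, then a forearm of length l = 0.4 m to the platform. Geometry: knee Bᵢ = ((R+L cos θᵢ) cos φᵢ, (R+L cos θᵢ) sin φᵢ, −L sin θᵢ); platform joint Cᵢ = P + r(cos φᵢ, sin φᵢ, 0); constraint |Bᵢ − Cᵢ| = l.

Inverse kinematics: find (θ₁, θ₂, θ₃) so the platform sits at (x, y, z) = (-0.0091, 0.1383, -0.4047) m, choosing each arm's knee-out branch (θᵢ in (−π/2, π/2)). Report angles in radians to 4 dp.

arm 1 (φ=0.0°): x'=-0.0091, y'=0.1383
  A=0.0991, B=-0.4047, C=(l²−L²−A²−y'²−z²)/(2L)=-0.1841
  θ1 = atan2(B,A) + arccos(C/0.4167) = 0.6978
φ2=120.0° → target in arm frame (0.1243, -0.0613)
  A cos θ + B sin θ = C:  -0.0343·cos θ + -0.4047·sin θ = -0.1040
  √(A²+B²)=0.4062;  θ2 = -1.6554+1.8299 ≈ 0.1745
φ3=240.0° → target in arm frame (-0.1152, -0.0770)
  e−x'=0.2052;  (l²−L²−(e−x')²−y'²−z²)/2L = -0.2478
  γ=atan2(-0.4047,0.2052)=-1.1015;  ψ=arccos(-0.5460)=2.1484;  θ3=γ+ψ≈1.0469

θ₁ = 0.6978, θ₂ = 0.1745, θ₃ = 1.0469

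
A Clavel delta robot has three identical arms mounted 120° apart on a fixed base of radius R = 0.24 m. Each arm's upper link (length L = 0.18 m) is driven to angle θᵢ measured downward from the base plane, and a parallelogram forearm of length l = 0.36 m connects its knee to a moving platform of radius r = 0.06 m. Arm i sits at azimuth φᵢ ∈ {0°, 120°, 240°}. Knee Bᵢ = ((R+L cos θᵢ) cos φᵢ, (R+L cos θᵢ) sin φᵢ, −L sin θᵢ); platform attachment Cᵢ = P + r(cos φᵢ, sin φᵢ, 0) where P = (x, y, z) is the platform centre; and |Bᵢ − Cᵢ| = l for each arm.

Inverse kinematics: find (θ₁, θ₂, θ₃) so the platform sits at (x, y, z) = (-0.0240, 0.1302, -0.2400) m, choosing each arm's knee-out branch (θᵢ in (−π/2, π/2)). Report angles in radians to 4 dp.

θ₁ = 0.8726, θ₂ = -0.1745, θ₃ = 1.2216

arm 1 (φ=0.0°): x'=-0.0240, y'=0.1302
  e−x'=0.2040;  (l²−L²−(e−x')²−y'²−z²)/2L = -0.0527
  θ1 = atan2(B,A) + arccos(C/0.3150) = 0.8726
rotate P by −φ2: (0.1248, -0.0443, -0.2400)
  A cos θ + B sin θ = C:  0.0552·cos θ + -0.2400·sin θ = 0.0961
  θ2 = atan2(B,A) + arccos(C/0.2463) = -0.1745
rotate P by −φ3: (-0.1008, -0.0859, -0.2400)
  A cos θ + B sin θ = C:  0.2808·cos θ + -0.2400·sin θ = -0.1294
  γ=atan2(-0.2400,0.2808)=-0.7073;  ψ=arccos(-0.3505)=1.9289;  θ3=γ+ψ≈1.2216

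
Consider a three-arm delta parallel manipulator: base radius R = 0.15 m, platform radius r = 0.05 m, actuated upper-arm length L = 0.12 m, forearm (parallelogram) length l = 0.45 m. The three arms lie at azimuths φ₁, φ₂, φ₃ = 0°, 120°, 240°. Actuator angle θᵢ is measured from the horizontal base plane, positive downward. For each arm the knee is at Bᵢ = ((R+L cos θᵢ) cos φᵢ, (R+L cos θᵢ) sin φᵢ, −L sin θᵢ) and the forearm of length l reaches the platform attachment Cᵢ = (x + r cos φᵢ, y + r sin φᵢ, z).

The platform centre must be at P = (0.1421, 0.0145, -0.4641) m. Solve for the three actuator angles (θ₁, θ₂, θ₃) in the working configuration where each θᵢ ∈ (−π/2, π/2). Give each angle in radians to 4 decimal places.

θ₁ = 0.1743, θ₂ = 0.9596, θ₃ = 1.0470

rotate P by −φ1: (0.1421, 0.0145, -0.4641)
  e−x'=-0.0421;  (l²−L²−(e−x')²−y'²−z²)/2L = -0.1220
  γ=atan2(-0.4641,-0.0421)=-1.6613;  ψ=arccos(-0.2617)=1.8356;  θ1=γ+ψ≈0.1743
rotate P by −φ2: (-0.0585, -0.1303, -0.4641)
  A=0.1585, B=-0.4641, C=(l²−L²−A²−y'²−z²)/(2L)=-0.2891
  √(A²+B²)=0.4904;  θ2 = -1.2417+2.2013 ≈ 0.9596
arm 3 (φ=240.0°): x'=-0.0836, y'=0.1158
  e−x'=0.1836;  (l²−L²−(e−x')²−y'²−z²)/2L = -0.3101
  γ=atan2(-0.4641,0.1836)=-1.1941;  ψ=arccos(-0.6212)=2.2411;  θ3=γ+ψ≈1.0470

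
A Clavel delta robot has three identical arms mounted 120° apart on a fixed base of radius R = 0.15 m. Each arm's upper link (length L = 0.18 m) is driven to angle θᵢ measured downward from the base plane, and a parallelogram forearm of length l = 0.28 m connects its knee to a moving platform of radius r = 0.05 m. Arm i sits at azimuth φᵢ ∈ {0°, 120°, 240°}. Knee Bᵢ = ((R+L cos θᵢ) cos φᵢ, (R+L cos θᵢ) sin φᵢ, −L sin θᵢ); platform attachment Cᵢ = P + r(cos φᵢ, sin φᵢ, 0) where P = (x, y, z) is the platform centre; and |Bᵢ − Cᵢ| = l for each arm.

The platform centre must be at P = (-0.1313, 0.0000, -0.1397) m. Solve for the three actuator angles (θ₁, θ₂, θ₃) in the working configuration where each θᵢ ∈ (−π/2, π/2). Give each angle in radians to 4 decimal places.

θ₁ = 1.3089, θ₂ = -0.0002, θ₃ = -0.0002

φ1=0.0° → target in arm frame (-0.1313, 0.0000)
  A cos θ + B sin θ = C:  0.2313·cos θ + -0.1397·sin θ = -0.0750
  √(A²+B²)=0.2702;  θ1 = -0.5433+1.8522 ≈ 1.3089
arm 2 (φ=120.0°): x'=0.0656, y'=0.1137
  e−x'=0.0344;  (l²−L²−(e−x')²−y'²−z²)/2L = 0.0344
  θ2 = atan2(B,A) + arccos(C/0.1439) = -0.0002
arm 3 (φ=240.0°): x'=0.0657, y'=-0.1137
  e−x'=0.0343;  (l²−L²−(e−x')²−y'²−z²)/2L = 0.0344
  γ=atan2(-0.1397,0.0343)=-1.3297;  ψ=arccos(0.2389)=1.3295;  θ3=γ+ψ≈-0.0002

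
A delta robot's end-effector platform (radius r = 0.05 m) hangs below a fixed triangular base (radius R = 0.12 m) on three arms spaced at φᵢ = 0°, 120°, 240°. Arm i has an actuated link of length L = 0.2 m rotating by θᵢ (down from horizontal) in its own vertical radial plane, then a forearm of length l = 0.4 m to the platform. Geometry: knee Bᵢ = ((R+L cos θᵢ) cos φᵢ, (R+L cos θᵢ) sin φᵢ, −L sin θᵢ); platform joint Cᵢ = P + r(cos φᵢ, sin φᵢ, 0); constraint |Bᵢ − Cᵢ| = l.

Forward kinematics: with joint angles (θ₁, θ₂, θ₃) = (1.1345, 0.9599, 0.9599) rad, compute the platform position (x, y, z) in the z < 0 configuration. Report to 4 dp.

(-0.0458, 0.0000, -0.5275)

O1 = (0.1545·cos0.0°, 0.1545·sin0.0°, -0.1813) = (0.1545, 0.0000, -0.1813)
O2 = (0.1847·cos120.0°, 0.1847·sin120.0°, -0.1638) = (-0.0924, 0.1600, -0.1638)
φ3=240.0°: virtual centre (-0.0924, -0.1600, -0.1638), radius l
|O₂|²−|O₁|² = 0.0042;  |O₃|²−|O₁|² = 0.0042
plane₁₂: -0.4938x+0.3199y+0.0349z = 0.0042
Cramer: x(z) = -0.0086+0.0706z;  y(z) = 0.0000-0.0000z
into |P−O₁|² = l²: 1.0050z² + 0.3395z + -0.1005 = 0;  Δ = 0.5195;  z = -0.5275 or 0.1897 → z<0 root = -0.5275
x = -0.0458, y = 0.0000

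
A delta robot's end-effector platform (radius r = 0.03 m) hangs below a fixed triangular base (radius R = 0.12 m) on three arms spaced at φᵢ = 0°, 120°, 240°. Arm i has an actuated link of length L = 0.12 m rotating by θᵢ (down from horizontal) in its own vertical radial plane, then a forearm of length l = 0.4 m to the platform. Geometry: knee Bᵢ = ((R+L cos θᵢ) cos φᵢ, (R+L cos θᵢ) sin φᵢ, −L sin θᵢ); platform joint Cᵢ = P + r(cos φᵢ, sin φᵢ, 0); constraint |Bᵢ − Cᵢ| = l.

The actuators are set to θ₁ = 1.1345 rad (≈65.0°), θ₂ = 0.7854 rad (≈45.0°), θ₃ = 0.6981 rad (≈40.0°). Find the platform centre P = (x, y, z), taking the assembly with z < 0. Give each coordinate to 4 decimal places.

arm 1 at φ=0.0°: (R−r)+L cos θ1 = 0.1407;  O1 = (0.1407, 0.0000, -0.1088)
φ2=120.0°: virtual centre (-0.0874, 0.1514, -0.0849), radius l
O3 = (0.1819·cos240.0°, 0.1819·sin240.0°, -0.0771) = (-0.0910, -0.1576, -0.0771)
subtract pairs → two planes through P
[-0.4563 0.3029 0.0478]·P = 0.0061;  [-0.4633 -0.3151 0.0633]·P = 0.0074
det = 0.2841;  x = -0.0147+0.1205z,  y = -0.0019+0.0236z
quadratic in z: (1.0151)z²+(0.1800)z+(-0.1240)=0, √Δ=0.7321 → z ∈ {-0.4492, 0.2719}; z = -0.4492 (taking z<0)
x = -0.0688, y = -0.0125

(-0.0688, -0.0125, -0.4492)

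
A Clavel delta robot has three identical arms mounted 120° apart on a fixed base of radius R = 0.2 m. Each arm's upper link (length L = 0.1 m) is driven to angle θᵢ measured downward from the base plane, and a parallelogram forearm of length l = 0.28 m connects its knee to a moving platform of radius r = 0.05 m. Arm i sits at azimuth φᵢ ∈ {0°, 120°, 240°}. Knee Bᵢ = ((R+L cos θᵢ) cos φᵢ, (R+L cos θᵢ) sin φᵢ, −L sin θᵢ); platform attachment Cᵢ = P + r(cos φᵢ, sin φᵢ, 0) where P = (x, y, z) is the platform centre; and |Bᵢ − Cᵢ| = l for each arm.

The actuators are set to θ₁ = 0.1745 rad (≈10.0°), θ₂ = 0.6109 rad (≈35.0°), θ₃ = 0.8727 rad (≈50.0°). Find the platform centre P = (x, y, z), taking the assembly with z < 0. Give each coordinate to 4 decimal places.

(0.0388, 0.0178, -0.2021)

φ1=0.0°: virtual centre (0.2485, 0.0000, -0.0174), radius l
centre 2 = (0.2319·cos120.0°, 0.2319·sin120.0°, -0.0574) = (-0.1160, 0.2008, -0.0574)
φ3=240.0°: virtual centre (-0.1071, -0.1856, -0.0766), radius l
subtract pairs → two planes through P
linear system: -0.7289x+0.4017y = -0.0050−-0.0800z; -0.7112x+-0.3711y = -0.0103−-0.1185z
det = 0.5562;  x = 0.0107+-0.1390z,  y = 0.0071+-0.0530z
into |P−centre ₁|² = l²: 1.0221z² + 0.1000z + -0.0215 = 0;  Δ = 0.0980;  z = -0.2021 or 0.1042 → z<0 root = -0.2021
x = 0.0388, y = 0.0178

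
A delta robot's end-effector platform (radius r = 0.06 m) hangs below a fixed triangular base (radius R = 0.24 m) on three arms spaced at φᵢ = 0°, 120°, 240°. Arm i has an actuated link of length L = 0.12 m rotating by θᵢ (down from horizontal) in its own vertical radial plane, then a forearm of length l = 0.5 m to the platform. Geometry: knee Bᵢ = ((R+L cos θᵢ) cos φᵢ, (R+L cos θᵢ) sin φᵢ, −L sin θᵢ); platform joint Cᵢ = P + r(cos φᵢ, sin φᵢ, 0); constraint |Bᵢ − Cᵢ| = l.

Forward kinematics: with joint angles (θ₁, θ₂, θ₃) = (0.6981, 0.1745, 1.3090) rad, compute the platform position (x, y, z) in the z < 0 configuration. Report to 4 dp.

φ1=0.0°: virtual centre (0.2719, 0.0000, -0.0771), radius l
S2 = (0.2982·cos120.0°, 0.2982·sin120.0°, -0.0208) = (-0.1491, 0.2582, -0.0208)
φ3=240.0°: virtual centre (-0.1055, -0.1828, -0.1159), radius l
|S₂|²−|S₁|² = 0.0094;  |S₃|²−|S₁|² = -0.0219
linear system: -0.8420x+0.5165y = 0.0094−0.1126z; -0.7549x+-0.3656y = -0.0219−-0.0776z
Cramer: x(z) = 0.0113+0.0016z;  y(z) = 0.0367-0.2154z
into |P−S₁|² = l²: 1.0464z² + 0.1376z + -0.1748 = 0;  Δ = 0.7504;  z = -0.4797 or 0.3482 → z<0 root = -0.4797
x = 0.0105, y = 0.1400

(0.0105, 0.1400, -0.4797)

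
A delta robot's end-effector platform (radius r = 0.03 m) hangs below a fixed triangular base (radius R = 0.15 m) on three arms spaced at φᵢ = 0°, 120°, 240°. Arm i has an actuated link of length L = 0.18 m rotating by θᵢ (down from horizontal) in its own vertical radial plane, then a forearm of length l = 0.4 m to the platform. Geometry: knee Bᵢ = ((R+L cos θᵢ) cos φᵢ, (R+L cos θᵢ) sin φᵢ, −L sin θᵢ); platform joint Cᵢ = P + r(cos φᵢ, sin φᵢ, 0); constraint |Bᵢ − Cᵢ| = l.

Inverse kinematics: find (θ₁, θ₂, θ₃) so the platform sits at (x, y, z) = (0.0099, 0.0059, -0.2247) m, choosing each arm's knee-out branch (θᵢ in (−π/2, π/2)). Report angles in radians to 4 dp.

arm 1 (φ=0.0°): x'=0.0099, y'=0.0059
  e−x'=0.1101;  (l²−L²−(e−x')²−y'²−z²)/2L = 0.1804
  γ=atan2(-0.2247,0.1101)=-1.1152;  ψ=arccos(0.7211)=0.7655;  θ1=γ+ψ≈-0.3497
φ2=120.0° → target in arm frame (0.0002, -0.0115)
  e−x'=0.1198;  (l²−L²−(e−x')²−y'²−z²)/2L = 0.1739
  √(A²+B²)=0.2547;  θ2 = -1.0808+0.8189 ≈ -0.2619
φ3=240.0° → target in arm frame (-0.0101, 0.0056)
  A cos θ + B sin θ = C:  0.1301·cos θ + -0.2247·sin θ = 0.1671
  γ=atan2(-0.2247,0.1301)=-1.0461;  ψ=arccos(0.6437)=0.8715;  θ3=γ+ψ≈-0.1746

θ₁ = -0.3497, θ₂ = -0.2619, θ₃ = -0.1746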